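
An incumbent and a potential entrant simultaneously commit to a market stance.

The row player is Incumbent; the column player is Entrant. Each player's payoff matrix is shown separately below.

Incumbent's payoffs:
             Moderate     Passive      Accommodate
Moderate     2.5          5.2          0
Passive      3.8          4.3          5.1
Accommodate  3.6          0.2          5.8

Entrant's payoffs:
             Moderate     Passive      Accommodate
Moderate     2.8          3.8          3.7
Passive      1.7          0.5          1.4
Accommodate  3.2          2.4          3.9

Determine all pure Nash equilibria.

Pure-strategy Nash equilibria: (Moderate, Passive) and (Passive, Moderate) and (Accommodate, Accommodate)

Incumbent against Moderate: payoffs 2.5, 3.8, 3.6 → best response Passive.
Incumbent against Passive: payoffs 5.2, 4.3, 0.2 → best response Moderate.
Incumbent against Accommodate: payoffs 0, 5.1, 5.8 → best response Accommodate.
Entrant against Moderate: payoffs 2.8, 3.8, 3.7 → best response Passive.
Entrant against Passive: payoffs 1.7, 0.5, 1.4 → best response Moderate.
Entrant against Accommodate: payoffs 3.2, 2.4, 3.9 → best response Accommodate.
Mutual best responses: (Moderate, Passive); (Passive, Moderate); (Accommodate, Accommodate).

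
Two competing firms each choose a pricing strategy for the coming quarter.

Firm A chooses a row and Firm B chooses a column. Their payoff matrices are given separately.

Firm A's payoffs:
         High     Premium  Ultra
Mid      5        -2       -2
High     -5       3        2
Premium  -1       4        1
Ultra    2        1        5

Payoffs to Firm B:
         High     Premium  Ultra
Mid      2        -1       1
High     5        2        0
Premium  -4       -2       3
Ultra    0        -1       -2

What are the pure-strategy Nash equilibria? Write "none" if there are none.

Mark each player's best response to every combination of opponents' strategies; a profile where every player is best-responding is a pure Nash equilibrium.
Firm A against High: payoffs 5, -5, -1, 2 → best response Mid.
Firm A against Premium: payoffs -2, 3, 4, 1 → best response Premium.
Firm A against Ultra: payoffs -2, 2, 1, 5 → best response Ultra.
Firm B against Mid: payoffs 2, -1, 1 → best response High.
Firm B against High: payoffs 5, 2, 0 → best response High.
Firm B against Premium: payoffs -4, -2, 3 → best response Ultra.
Firm B against Ultra: payoffs 0, -1, -2 → best response High.
Mutual best responses: (Mid, High).

Pure NE: (Mid, High)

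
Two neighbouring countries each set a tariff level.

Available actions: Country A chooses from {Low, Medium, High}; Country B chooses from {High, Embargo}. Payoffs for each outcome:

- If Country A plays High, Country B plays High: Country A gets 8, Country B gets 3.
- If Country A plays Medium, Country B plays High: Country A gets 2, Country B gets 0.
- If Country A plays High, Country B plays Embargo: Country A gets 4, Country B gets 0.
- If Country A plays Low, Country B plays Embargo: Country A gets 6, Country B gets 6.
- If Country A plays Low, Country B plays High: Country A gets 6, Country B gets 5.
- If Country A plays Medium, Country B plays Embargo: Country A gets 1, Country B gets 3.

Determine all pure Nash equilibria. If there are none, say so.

Pure-strategy Nash equilibria: (Low, Embargo) and (High, High)

Country A against High: payoffs 6, 2, 8 → best response High.
Country A against Embargo: payoffs 6, 1, 4 → best response Low.
Country B against Low: payoffs 5, 6 → best response Embargo.
Country B against Medium: payoffs 0, 3 → best response Embargo.
Country B against High: payoffs 3, 0 → best response High.
Mutual best responses: (Low, Embargo); (High, High).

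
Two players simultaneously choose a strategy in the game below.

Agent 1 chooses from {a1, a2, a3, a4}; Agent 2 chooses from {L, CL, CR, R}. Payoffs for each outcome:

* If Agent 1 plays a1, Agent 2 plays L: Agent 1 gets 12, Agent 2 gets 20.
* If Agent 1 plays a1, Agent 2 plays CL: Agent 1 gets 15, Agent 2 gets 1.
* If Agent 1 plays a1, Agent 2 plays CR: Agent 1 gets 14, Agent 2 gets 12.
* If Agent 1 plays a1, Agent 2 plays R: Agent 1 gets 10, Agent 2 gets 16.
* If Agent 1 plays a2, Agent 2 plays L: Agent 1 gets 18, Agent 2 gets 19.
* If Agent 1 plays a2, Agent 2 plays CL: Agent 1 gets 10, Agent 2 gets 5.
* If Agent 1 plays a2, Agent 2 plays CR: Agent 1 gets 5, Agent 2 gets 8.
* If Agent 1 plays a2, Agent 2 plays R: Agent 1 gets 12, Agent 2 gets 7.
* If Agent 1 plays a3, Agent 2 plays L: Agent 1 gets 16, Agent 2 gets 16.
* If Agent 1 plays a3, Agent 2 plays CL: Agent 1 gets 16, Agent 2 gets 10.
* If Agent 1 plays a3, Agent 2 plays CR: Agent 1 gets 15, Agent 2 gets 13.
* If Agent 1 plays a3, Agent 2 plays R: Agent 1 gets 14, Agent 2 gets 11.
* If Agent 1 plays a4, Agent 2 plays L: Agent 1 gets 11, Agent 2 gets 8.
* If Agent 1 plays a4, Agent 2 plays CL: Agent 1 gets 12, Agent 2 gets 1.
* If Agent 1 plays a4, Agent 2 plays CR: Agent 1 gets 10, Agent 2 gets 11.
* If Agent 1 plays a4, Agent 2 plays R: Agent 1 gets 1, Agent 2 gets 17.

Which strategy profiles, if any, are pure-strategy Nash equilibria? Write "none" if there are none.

Pure NE: (a2, L)

Agent 1 against L: payoffs 12, 18, 16, 11 → best response a2.
Agent 1 against CL: payoffs 15, 10, 16, 12 → best response a3.
Agent 1 against CR: payoffs 14, 5, 15, 10 → best response a3.
Agent 1 against R: payoffs 10, 12, 14, 1 → best response a3.
Agent 2 against a1: payoffs 20, 1, 12, 16 → best response L.
Agent 2 against a2: payoffs 19, 5, 8, 7 → best response L.
Agent 2 against a3: payoffs 16, 10, 13, 11 → best response L.
Agent 2 against a4: payoffs 8, 1, 11, 17 → best response R.
Mutual best responses: (a2, L).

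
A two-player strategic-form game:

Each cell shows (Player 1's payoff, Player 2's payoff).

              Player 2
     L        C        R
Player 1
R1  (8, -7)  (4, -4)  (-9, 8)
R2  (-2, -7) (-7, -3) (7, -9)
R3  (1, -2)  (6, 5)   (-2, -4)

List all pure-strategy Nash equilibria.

The unique pure-strategy Nash equilibrium is (R3, C).

For each player, find the best response to each opponent profile; mutual best responses are the pure NE.
Player 1 against L: payoffs 8, -2, 1 → best response R1.
Player 1 against C: payoffs 4, -7, 6 → best response R3.
Player 1 against R: payoffs -9, 7, -2 → best response R2.
Player 2 against R1: payoffs -7, -4, 8 → best response R.
Player 2 against R2: payoffs -7, -3, -9 → best response C.
Player 2 against R3: payoffs -2, 5, -4 → best response C.
Mutual best responses: (R3, C).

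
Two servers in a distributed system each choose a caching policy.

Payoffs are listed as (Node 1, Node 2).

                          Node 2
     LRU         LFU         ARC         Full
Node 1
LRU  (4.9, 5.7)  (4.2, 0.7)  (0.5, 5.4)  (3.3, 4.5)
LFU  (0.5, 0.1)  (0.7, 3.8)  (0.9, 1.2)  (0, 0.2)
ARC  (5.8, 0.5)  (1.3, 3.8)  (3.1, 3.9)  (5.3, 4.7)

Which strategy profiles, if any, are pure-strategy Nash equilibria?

(LRU, LRU): Node 1 can switch to ARC (4.9 → 5.8). Not NE.
(LRU, LFU): Node 2 can switch to LRU (0.7 → 5.7). Not NE.
(LRU, ARC): Node 1 can switch to LFU (0.5 → 0.9). Not NE.
(LRU, Full): Node 1 can switch to ARC (3.3 → 5.3). Not NE.
(LFU, LRU): Node 1 can switch to LRU (0.5 → 4.9). Not NE.
(LFU, LFU): Node 1 can switch to LRU (0.7 → 4.2). Not NE.
(LFU, ARC): Node 1 can switch to ARC (0.9 → 3.1). Not NE.
(LFU, Full): Node 1 can switch to LRU (0 → 3.3). Not NE.
(ARC, LRU): Node 2 can switch to LFU (0.5 → 3.8). Not NE.
(ARC, LFU): Node 1 can switch to LRU (1.3 → 4.2). Not NE.
(ARC, ARC): Node 2 can switch to Full (3.9 → 4.7). Not NE.
(ARC, Full): Node 1 gets 5.3, best alternative 3.3; Node 2 gets 4.7, best alternative 3.9. No profitable deviation — NE.

(ARC, Full)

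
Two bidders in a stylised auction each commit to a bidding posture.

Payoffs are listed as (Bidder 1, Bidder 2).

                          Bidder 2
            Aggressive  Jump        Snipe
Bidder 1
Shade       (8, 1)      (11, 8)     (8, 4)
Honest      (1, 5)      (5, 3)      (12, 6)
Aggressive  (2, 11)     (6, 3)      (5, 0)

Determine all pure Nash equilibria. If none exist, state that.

(Shade, Aggressive): Bidder 2 can switch to Jump (1 → 8). Not NE.
(Shade, Jump): Bidder 1 gets 11, best alternative 6; Bidder 2 gets 8, best alternative 4. No profitable deviation — NE.
(Shade, Snipe): Bidder 1 can switch to Honest (8 → 12). Not NE.
(Honest, Aggressive): Bidder 1 can switch to Shade (1 → 8). Not NE.
(Honest, Jump): Bidder 1 can switch to Shade (5 → 11). Not NE.
(Honest, Snipe): Bidder 1 gets 12, best alternative 8; Bidder 2 gets 6, best alternative 5. No profitable deviation — NE.
(Aggressive, Aggressive): Bidder 1 can switch to Shade (2 → 8). Not NE.
(Aggressive, Jump): Bidder 1 can switch to Shade (6 → 11). Not NE.
(Aggressive, Snipe): Bidder 1 can switch to Shade (5 → 8). Not NE.

(Shade, Jump) and (Honest, Snipe)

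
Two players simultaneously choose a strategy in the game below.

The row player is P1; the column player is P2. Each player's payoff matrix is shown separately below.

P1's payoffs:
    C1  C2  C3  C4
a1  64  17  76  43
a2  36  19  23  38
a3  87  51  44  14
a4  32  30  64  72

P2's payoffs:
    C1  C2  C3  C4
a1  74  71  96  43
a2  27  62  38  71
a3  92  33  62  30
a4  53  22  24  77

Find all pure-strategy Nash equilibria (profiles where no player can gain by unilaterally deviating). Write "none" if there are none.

P1 against C1: payoffs 64, 36, 87, 32 → best response a3.
P1 against C2: payoffs 17, 19, 51, 30 → best response a3.
P1 against C3: payoffs 76, 23, 44, 64 → best response a1.
P1 against C4: payoffs 43, 38, 14, 72 → best response a4.
P2 against a1: payoffs 74, 71, 96, 43 → best response C3.
P2 against a2: payoffs 27, 62, 38, 71 → best response C4.
P2 against a3: payoffs 92, 33, 62, 30 → best response C1.
P2 against a4: payoffs 53, 22, 24, 77 → best response C4.
Mutual best responses: (a1, C3); (a3, C1); (a4, C4).

Pure-strategy Nash equilibria: (a1, C3); (a3, C1); (a4, C4)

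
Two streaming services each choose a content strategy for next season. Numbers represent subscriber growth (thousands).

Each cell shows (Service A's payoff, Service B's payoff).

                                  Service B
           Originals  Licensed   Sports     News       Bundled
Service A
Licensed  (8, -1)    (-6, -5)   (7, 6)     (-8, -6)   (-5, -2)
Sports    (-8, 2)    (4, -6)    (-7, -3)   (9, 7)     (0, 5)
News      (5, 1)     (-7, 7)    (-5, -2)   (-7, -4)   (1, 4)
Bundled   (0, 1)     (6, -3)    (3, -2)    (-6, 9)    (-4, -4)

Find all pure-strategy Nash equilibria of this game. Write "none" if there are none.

The pure Nash equilibria are (Licensed, Sports); (Sports, News).

For each strategy profile, look for a profitable unilateral deviation.
(Licensed, Originals): Service B can switch to Sports (-1 → 6). Not NE.
(Licensed, Licensed): Service A can switch to Sports (-6 → 4). Not NE.
(Licensed, Sports): Service A gets 7, best alternative 3; Service B gets 6, best alternative -1. No profitable deviation — NE.
(Licensed, News): Service A can switch to Sports (-8 → 9). Not NE.
(Licensed, Bundled): Service A can switch to Sports (-5 → 0). Not NE.
(Sports, Originals): Service A can switch to Licensed (-8 → 8). Not NE.
(Sports, Licensed): Service A can switch to Bundled (4 → 6). Not NE.
(Sports, Sports): Service A can switch to Licensed (-7 → 7). Not NE.
(Sports, News): Service A gets 9, best alternative -6; Service B gets 7, best alternative 5. No profitable deviation — NE.
(Sports, Bundled): Service A can switch to News (0 → 1). Not NE.
(The remaining 10 profiles each have a profitable deviation by the same check.)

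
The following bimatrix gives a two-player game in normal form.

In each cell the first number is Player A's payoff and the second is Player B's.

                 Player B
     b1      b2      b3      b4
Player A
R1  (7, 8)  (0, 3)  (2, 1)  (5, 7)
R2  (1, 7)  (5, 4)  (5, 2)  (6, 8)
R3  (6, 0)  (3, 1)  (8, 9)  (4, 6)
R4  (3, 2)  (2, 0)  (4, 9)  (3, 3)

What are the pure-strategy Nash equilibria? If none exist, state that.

Pure-strategy Nash equilibria: (R1, b1) and (R2, b4) and (R3, b3)

Mark each player's best response to every combination of opponents' strategies; a profile where every player is best-responding is a pure Nash equilibrium.
Player A against b1: payoffs 7, 1, 6, 3 → best response R1.
Player A against b2: payoffs 0, 5, 3, 2 → best response R2.
Player A against b3: payoffs 2, 5, 8, 4 → best response R3.
Player A against b4: payoffs 5, 6, 4, 3 → best response R2.
Player B against R1: payoffs 8, 3, 1, 7 → best response b1.
Player B against R2: payoffs 7, 4, 2, 8 → best response b4.
Player B against R3: payoffs 0, 1, 9, 6 → best response b3.
Player B against R4: payoffs 2, 0, 9, 3 → best response b3.
Mutual best responses: (R1, b1); (R2, b4); (R3, b3).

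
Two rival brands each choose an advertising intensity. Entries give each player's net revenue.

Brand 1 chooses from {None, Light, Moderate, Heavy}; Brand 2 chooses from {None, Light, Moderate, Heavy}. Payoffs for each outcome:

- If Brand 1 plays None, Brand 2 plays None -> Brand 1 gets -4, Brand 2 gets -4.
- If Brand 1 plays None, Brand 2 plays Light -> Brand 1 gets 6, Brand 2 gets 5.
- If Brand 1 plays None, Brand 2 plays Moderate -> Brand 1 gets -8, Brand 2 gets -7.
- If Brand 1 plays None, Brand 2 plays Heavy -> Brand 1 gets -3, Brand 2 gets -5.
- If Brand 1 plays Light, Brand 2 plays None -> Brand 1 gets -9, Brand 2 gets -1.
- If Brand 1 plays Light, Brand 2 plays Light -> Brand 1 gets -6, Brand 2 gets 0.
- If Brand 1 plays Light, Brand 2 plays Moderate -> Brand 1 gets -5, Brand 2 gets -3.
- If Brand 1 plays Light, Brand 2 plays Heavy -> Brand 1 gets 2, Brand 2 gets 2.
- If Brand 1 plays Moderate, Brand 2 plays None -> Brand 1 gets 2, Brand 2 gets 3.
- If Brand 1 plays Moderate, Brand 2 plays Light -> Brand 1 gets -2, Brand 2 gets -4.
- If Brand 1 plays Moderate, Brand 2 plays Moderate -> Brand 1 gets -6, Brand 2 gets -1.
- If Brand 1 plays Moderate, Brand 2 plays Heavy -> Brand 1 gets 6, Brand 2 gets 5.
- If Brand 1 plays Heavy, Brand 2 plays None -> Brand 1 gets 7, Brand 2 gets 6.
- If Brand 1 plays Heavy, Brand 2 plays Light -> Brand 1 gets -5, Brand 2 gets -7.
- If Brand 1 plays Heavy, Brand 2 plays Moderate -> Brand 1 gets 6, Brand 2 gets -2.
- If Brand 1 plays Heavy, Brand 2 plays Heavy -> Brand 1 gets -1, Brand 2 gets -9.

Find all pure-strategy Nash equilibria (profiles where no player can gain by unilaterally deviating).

Check each profile: it is a Nash equilibrium iff no player can strictly gain by switching unilaterally.
(None, None): Brand 1 can switch to Moderate (-4 → 2). Not NE.
(None, Light): Brand 1 gets 6, best alternative -2; Brand 2 gets 5, best alternative -4. No profitable deviation — NE.
(None, Moderate): Brand 1 can switch to Light (-8 → -5). Not NE.
(None, Heavy): Brand 1 can switch to Light (-3 → 2). Not NE.
(Light, None): Brand 1 can switch to None (-9 → -4). Not NE.
(Light, Light): Brand 1 can switch to None (-6 → 6). Not NE.
(Light, Moderate): Brand 1 can switch to Heavy (-5 → 6). Not NE.
(Moderate, Heavy): Brand 1 gets 6, best alternative 2; Brand 2 gets 5, best alternative 3. No profitable deviation — NE.
(Heavy, None): Brand 1 gets 7, best alternative 2; Brand 2 gets 6, best alternative -2. No profitable deviation — NE.
(The remaining 7 profiles each have a profitable deviation by the same check.)

Pure-strategy Nash equilibria: (None, Light) and (Moderate, Heavy) and (Heavy, None)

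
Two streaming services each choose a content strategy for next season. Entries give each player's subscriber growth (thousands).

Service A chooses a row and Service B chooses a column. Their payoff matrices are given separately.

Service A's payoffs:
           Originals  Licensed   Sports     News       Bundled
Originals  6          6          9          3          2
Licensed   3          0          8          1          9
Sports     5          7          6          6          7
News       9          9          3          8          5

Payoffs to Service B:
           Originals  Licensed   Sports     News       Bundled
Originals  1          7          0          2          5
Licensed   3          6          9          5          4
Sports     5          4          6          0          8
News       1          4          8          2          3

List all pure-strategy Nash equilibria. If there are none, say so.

Service A against Originals: payoffs 6, 3, 5, 9 → best response News.
Service A against Licensed: payoffs 6, 0, 7, 9 → best response News.
Service A against Sports: payoffs 9, 8, 6, 3 → best response Originals.
Service A against News: payoffs 3, 1, 6, 8 → best response News.
Service A against Bundled: payoffs 2, 9, 7, 5 → best response Licensed.
Service B against Originals: payoffs 1, 7, 0, 2, 5 → best response Licensed.
Service B against Licensed: payoffs 3, 6, 9, 5, 4 → best response Sports.
Service B against Sports: payoffs 5, 4, 6, 0, 8 → best response Bundled.
Service B against News: payoffs 1, 4, 8, 2, 3 → best response Sports.
No profile is a mutual best response for all players.

There is no pure-strategy Nash equilibrium.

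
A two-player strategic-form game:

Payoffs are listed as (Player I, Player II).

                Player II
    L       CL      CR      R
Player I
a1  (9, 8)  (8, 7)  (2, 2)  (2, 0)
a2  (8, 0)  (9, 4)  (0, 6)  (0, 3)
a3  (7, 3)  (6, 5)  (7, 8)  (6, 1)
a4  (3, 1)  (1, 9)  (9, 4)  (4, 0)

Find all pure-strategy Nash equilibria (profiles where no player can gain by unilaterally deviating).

Player I against L: payoffs 9, 8, 7, 3 → best response a1.
Player I against CL: payoffs 8, 9, 6, 1 → best response a2.
Player I against CR: payoffs 2, 0, 7, 9 → best response a4.
Player I against R: payoffs 2, 0, 6, 4 → best response a3.
Player II against a1: payoffs 8, 7, 2, 0 → best response L.
Player II against a2: payoffs 0, 4, 6, 3 → best response CR.
Player II against a3: payoffs 3, 5, 8, 1 → best response CR.
Player II against a4: payoffs 1, 9, 4, 0 → best response CL.
Mutual best responses: (a1, L).

The unique pure-strategy Nash equilibrium is (a1, L).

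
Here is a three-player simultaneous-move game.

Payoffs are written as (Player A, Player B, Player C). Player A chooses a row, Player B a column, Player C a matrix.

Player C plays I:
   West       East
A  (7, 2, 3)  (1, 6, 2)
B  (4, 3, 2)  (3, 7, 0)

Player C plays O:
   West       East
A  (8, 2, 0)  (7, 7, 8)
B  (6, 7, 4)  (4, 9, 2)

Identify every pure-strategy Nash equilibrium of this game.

The unique pure-strategy Nash equilibrium is (A, East, O).

Check each profile: it is a Nash equilibrium iff no player can strictly gain by switching unilaterally.
(A, West, I): Player B can switch to East (2 → 6). Not NE.
(A, West, O): Player B can switch to East (2 → 7). Not NE.
(A, East, I): Player A can switch to B (1 → 3). Not NE.
(A, East, O): Player A gets 7, best alternative 4; Player B gets 7, best alternative 2; Player C gets 8, best alternative 2. No profitable deviation — NE.
(B, West, I): Player A can switch to A (4 → 7). Not NE.
(B, West, O): Player A can switch to A (6 → 8). Not NE.
(B, East, I): Player C can switch to O (0 → 2). Not NE.
(B, East, O): Player A can switch to A (4 → 7). Not NE.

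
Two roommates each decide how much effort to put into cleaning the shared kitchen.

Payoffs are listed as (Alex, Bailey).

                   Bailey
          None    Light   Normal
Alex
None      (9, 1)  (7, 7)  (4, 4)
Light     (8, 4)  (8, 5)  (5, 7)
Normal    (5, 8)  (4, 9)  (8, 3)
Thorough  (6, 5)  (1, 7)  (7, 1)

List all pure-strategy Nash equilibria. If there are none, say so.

This game has no pure Nash equilibrium.

(None, None): Bailey can switch to Light (1 → 7). Not NE.
(None, Light): Alex can switch to Light (7 → 8). Not NE.
(None, Normal): Alex can switch to Light (4 → 5). Not NE.
(Light, None): Alex can switch to None (8 → 9). Not NE.
(Light, Light): Bailey can switch to Normal (5 → 7). Not NE.
(Light, Normal): Alex can switch to Normal (5 → 8). Not NE.
(The remaining 6 profiles each have a profitable deviation by the same check.)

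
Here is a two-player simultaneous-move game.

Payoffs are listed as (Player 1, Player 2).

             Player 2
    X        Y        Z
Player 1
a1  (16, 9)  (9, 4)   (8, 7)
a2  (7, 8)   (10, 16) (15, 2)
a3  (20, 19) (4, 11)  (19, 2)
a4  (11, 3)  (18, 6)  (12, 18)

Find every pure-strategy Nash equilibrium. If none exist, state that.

Mark each player's best response to every combination of opponents' strategies; a profile where every player is best-responding is a pure Nash equilibrium.
Player 1 against X: payoffs 16, 7, 20, 11 → best response a3.
Player 1 against Y: payoffs 9, 10, 4, 18 → best response a4.
Player 1 against Z: payoffs 8, 15, 19, 12 → best response a3.
Player 2 against a1: payoffs 9, 4, 7 → best response X.
Player 2 against a2: payoffs 8, 16, 2 → best response Y.
Player 2 against a3: payoffs 19, 11, 2 → best response X.
Player 2 against a4: payoffs 3, 6, 18 → best response Z.
Mutual best responses: (a3, X).

The unique pure-strategy Nash equilibrium is (a3, X).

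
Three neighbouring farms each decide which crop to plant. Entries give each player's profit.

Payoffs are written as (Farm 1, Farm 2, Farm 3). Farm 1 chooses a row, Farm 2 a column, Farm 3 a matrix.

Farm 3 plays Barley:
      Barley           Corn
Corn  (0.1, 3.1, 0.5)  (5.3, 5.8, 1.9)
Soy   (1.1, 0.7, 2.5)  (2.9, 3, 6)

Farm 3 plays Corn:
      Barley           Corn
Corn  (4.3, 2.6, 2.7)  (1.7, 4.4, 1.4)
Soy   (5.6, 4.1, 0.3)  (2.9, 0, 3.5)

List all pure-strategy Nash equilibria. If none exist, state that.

(Corn, Corn, Barley)

Farm 1 against (Barley, Barley): payoffs 0.1, 1.1 → best response Soy.
Farm 1 against (Barley, Corn): payoffs 4.3, 5.6 → best response Soy.
Farm 1 against (Corn, Barley): payoffs 5.3, 2.9 → best response Corn.
Farm 1 against (Corn, Corn): payoffs 1.7, 2.9 → best response Soy.
Farm 2 against (Corn, Barley): payoffs 3.1, 5.8 → best response Corn.
Farm 2 against (Corn, Corn): payoffs 2.6, 4.4 → best response Corn.
Farm 2 against (Soy, Barley): payoffs 0.7, 3 → best response Corn.
Farm 2 against (Soy, Corn): payoffs 4.1, 0 → best response Barley.
Farm 3 against (Corn, Barley): payoffs 0.5, 2.7 → best response Corn.
Farm 3 against (Corn, Corn): payoffs 1.9, 1.4 → best response Barley.
Farm 3 against (Soy, Barley): payoffs 2.5, 0.3 → best response Barley.
Farm 3 against (Soy, Corn): payoffs 6, 3.5 → best response Barley.
Mutual best responses: (Corn, Corn, Barley).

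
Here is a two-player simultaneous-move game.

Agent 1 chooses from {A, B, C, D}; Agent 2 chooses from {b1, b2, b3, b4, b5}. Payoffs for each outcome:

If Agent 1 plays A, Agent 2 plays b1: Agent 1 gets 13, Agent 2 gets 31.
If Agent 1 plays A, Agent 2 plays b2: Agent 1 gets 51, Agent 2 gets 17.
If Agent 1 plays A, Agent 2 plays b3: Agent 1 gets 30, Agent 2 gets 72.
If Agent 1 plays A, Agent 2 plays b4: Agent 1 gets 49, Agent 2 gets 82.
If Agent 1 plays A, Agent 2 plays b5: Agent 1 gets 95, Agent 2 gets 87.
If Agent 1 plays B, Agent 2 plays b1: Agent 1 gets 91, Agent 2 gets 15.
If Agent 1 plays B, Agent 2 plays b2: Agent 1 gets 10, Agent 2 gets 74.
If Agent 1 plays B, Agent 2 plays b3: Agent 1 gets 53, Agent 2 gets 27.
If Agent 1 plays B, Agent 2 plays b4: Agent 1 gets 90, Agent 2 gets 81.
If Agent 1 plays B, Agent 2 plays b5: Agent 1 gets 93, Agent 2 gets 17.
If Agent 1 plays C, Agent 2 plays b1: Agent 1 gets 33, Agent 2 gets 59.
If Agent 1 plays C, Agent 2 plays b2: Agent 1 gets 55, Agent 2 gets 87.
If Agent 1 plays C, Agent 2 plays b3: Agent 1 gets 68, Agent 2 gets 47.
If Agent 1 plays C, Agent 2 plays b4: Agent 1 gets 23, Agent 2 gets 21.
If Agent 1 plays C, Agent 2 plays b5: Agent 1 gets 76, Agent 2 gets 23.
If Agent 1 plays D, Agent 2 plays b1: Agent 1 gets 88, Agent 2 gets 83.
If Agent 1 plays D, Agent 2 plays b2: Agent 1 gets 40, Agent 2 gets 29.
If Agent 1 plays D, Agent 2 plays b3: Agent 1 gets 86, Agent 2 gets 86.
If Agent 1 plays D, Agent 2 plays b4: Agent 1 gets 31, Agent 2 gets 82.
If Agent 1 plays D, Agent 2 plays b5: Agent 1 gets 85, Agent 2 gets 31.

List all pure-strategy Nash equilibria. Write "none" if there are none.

Mark each player's best response to every combination of opponents' strategies; a profile where every player is best-responding is a pure Nash equilibrium.
Agent 1 against b1: payoffs 13, 91, 33, 88 → best response B.
Agent 1 against b2: payoffs 51, 10, 55, 40 → best response C.
Agent 1 against b3: payoffs 30, 53, 68, 86 → best response D.
Agent 1 against b4: payoffs 49, 90, 23, 31 → best response B.
Agent 1 against b5: payoffs 95, 93, 76, 85 → best response A.
Agent 2 against A: payoffs 31, 17, 72, 82, 87 → best response b5.
Agent 2 against B: payoffs 15, 74, 27, 81, 17 → best response b4.
Agent 2 against C: payoffs 59, 87, 47, 21, 23 → best response b2.
Agent 2 against D: payoffs 83, 29, 86, 82, 31 → best response b3.
Mutual best responses: (A, b5); (B, b4); (C, b2); (D, b3).

(A, b5); (B, b4); (C, b2); (D, b3)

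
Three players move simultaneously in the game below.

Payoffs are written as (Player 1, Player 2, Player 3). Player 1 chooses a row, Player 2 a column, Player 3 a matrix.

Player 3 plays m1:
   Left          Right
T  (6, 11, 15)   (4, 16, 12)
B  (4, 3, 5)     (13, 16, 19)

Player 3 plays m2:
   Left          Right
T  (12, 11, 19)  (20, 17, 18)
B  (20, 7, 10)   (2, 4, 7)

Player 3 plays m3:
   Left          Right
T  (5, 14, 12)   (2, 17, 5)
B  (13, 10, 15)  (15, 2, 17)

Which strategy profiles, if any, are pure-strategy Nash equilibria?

(T, Left, m1): Player 2 can switch to Right (11 → 16). Not NE.
(T, Left, m2): Player 1 can switch to B (12 → 20). Not NE.
(T, Left, m3): Player 1 can switch to B (5 → 13). Not NE.
(T, Right, m1): Player 1 can switch to B (4 → 13). Not NE.
(T, Right, m2): Player 1 gets 20, best alternative 2; Player 2 gets 17, best alternative 11; Player 3 gets 18, best alternative 12. No profitable deviation — NE.
(T, Right, m3): Player 1 can switch to B (2 → 15). Not NE.
(B, Left, m1): Player 1 can switch to T (4 → 6). Not NE.
(B, Left, m2): Player 3 can switch to m3 (10 → 15). Not NE.
(B, Left, m3): Player 1 gets 13, best alternative 5; Player 2 gets 10, best alternative 2; Player 3 gets 15, best alternative 10. No profitable deviation — NE.
(B, Right, m1): Player 1 gets 13, best alternative 4; Player 2 gets 16, best alternative 3; Player 3 gets 19, best alternative 17. No profitable deviation — NE.
(B, Right, m2): Player 1 can switch to T (2 → 20). Not NE.
(B, Right, m3): Player 2 can switch to Left (2 → 10). Not NE.

The pure Nash equilibria are (T, Right, m2), (B, Left, m3), (B, Right, m1).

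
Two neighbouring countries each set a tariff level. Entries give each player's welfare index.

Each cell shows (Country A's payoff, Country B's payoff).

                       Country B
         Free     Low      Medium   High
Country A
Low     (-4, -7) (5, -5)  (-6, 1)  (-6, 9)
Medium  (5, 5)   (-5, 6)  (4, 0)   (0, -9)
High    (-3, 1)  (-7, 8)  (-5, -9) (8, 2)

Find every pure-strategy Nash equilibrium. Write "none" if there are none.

(Low, Free): Country A can switch to Medium (-4 → 5). Not NE.
(Low, Low): Country B can switch to Medium (-5 → 1). Not NE.
(Low, Medium): Country A can switch to Medium (-6 → 4). Not NE.
(Low, High): Country A can switch to Medium (-6 → 0). Not NE.
(Medium, Free): Country B can switch to Low (5 → 6). Not NE.
(Medium, Low): Country A can switch to Low (-5 → 5). Not NE.
(Medium, Medium): Country B can switch to Free (0 → 5). Not NE.
(Medium, High): Country A can switch to High (0 → 8). Not NE.
(High, Free): Country A can switch to Medium (-3 → 5). Not NE.
(High, Low): Country A can switch to Low (-7 → 5). Not NE.
(The remaining 2 profiles each have a profitable deviation by the same check.)

none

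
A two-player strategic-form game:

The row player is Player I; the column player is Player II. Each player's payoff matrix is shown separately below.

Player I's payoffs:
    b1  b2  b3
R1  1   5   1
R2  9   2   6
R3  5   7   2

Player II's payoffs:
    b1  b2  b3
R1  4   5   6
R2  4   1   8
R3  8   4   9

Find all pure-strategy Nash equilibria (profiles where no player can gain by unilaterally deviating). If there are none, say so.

For each player, find the best response to each opponent profile; mutual best responses are the pure NE.
Player I against b1: payoffs 1, 9, 5 → best response R2.
Player I against b2: payoffs 5, 2, 7 → best response R3.
Player I against b3: payoffs 1, 6, 2 → best response R2.
Player II against R1: payoffs 4, 5, 6 → best response b3.
Player II against R2: payoffs 4, 1, 8 → best response b3.
Player II against R3: payoffs 8, 4, 9 → best response b3.
Mutual best responses: (R2, b3).

(R2, b3)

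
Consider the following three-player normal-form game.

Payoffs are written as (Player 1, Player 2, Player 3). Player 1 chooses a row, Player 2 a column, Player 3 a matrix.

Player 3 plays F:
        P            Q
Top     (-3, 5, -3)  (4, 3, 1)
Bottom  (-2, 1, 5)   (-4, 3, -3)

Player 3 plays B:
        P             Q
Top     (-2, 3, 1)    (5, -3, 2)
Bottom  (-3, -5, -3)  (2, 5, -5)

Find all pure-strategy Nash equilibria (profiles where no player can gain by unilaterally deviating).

The unique pure-strategy Nash equilibrium is (Top, P, B).

For each strategy profile, look for a profitable unilateral deviation.
(Top, P, F): Player 1 can switch to Bottom (-3 → -2). Not NE.
(Top, P, B): Player 1 gets -2, best alternative -3; Player 2 gets 3, best alternative -3; Player 3 gets 1, best alternative -3. No profitable deviation — NE.
(Top, Q, F): Player 2 can switch to P (3 → 5). Not NE.
(Top, Q, B): Player 2 can switch to P (-3 → 3). Not NE.
(Bottom, P, F): Player 2 can switch to Q (1 → 3). Not NE.
(Bottom, P, B): Player 1 can switch to Top (-3 → -2). Not NE.
(Bottom, Q, F): Player 1 can switch to Top (-4 → 4). Not NE.
(Bottom, Q, B): Player 1 can switch to Top (2 → 5). Not NE.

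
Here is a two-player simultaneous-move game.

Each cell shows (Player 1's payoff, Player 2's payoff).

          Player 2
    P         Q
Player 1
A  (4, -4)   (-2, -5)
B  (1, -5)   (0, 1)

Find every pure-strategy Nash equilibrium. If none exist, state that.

Pure-strategy Nash equilibria: (A, P); (B, Q)

Player 1 against P: payoffs 4, 1 → best response A.
Player 1 against Q: payoffs -2, 0 → best response B.
Player 2 against A: payoffs -4, -5 → best response P.
Player 2 against B: payoffs -5, 1 → best response Q.
Mutual best responses: (A, P); (B, Q).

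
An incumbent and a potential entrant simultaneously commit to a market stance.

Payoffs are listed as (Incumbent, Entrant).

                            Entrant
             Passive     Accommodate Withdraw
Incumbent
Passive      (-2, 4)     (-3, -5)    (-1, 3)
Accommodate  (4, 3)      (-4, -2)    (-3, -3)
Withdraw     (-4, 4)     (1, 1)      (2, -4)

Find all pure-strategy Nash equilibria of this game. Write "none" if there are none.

(Passive, Passive): Incumbent can switch to Accommodate (-2 → 4). Not NE.
(Passive, Accommodate): Incumbent can switch to Withdraw (-3 → 1). Not NE.
(Passive, Withdraw): Incumbent can switch to Withdraw (-1 → 2). Not NE.
(Accommodate, Passive): Incumbent gets 4, best alternative -2; Entrant gets 3, best alternative -2. No profitable deviation — NE.
(Accommodate, Accommodate): Incumbent can switch to Passive (-4 → -3). Not NE.
(Accommodate, Withdraw): Incumbent can switch to Passive (-3 → -1). Not NE.
(Withdraw, Passive): Incumbent can switch to Passive (-4 → -2). Not NE.
(The remaining 2 profiles each have a profitable deviation by the same check.)

The unique pure-strategy Nash equilibrium is (Accommodate, Passive).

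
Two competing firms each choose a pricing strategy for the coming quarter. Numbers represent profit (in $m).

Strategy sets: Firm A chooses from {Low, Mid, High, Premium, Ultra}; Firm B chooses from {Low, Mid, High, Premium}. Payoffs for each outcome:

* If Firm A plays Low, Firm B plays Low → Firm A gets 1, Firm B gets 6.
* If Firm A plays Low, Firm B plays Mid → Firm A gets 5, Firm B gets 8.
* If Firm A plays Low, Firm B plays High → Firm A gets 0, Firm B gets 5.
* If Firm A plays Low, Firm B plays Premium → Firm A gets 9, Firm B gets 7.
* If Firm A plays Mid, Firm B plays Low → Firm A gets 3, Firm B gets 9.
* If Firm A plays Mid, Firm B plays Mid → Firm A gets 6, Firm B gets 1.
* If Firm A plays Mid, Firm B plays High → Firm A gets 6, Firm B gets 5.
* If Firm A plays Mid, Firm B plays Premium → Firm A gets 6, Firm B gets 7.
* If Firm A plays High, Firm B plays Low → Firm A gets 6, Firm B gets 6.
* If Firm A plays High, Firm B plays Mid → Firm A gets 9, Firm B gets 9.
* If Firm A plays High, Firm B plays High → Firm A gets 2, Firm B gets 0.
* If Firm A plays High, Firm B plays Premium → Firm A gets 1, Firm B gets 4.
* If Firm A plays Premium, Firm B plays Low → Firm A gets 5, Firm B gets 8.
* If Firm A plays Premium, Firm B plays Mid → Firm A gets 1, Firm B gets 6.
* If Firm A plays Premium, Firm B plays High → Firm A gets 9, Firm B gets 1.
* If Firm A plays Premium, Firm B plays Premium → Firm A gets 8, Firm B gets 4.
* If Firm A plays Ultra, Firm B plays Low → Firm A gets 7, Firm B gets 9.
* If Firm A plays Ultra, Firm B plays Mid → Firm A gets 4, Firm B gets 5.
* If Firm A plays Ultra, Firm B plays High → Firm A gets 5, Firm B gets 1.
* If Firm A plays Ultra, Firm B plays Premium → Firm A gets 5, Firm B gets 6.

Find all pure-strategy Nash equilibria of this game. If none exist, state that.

(High, Mid) and (Ultra, Low)

(Low, Low): Firm A can switch to Mid (1 → 3). Not NE.
(Low, Mid): Firm A can switch to Mid (5 → 6). Not NE.
(Low, High): Firm A can switch to Mid (0 → 6). Not NE.
(Low, Premium): Firm B can switch to Mid (7 → 8). Not NE.
(Mid, Low): Firm A can switch to High (3 → 6). Not NE.
(Mid, Mid): Firm A can switch to High (6 → 9). Not NE.
(Mid, High): Firm A can switch to Premium (6 → 9). Not NE.
(Mid, Premium): Firm A can switch to Low (6 → 9). Not NE.
(High, Low): Firm A can switch to Ultra (6 → 7). Not NE.
(High, Mid): Firm A gets 9, best alternative 6; Firm B gets 9, best alternative 6. No profitable deviation — NE.
(High, High): Firm A can switch to Mid (2 → 6). Not NE.
(High, Premium): Firm A can switch to Low (1 → 9). Not NE.
(Premium, Low): Firm A can switch to High (5 → 6). Not NE.
(Ultra, Low): Firm A gets 7, best alternative 6; Firm B gets 9, best alternative 6. No profitable deviation — NE.
(The remaining 6 profiles each have a profitable deviation by the same check.)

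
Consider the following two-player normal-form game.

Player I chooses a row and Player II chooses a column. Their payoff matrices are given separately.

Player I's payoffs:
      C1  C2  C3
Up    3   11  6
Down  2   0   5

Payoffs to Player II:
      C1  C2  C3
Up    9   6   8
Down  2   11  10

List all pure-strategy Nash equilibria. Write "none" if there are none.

Mark each player's best response to every combination of opponents' strategies; a profile where every player is best-responding is a pure Nash equilibrium.
Player I against C1: payoffs 3, 2 → best response Up.
Player I against C2: payoffs 11, 0 → best response Up.
Player I against C3: payoffs 6, 5 → best response Up.
Player II against Up: payoffs 9, 6, 8 → best response C1.
Player II against Down: payoffs 2, 11, 10 → best response C2.
Mutual best responses: (Up, C1).

Pure NE: (Up, C1)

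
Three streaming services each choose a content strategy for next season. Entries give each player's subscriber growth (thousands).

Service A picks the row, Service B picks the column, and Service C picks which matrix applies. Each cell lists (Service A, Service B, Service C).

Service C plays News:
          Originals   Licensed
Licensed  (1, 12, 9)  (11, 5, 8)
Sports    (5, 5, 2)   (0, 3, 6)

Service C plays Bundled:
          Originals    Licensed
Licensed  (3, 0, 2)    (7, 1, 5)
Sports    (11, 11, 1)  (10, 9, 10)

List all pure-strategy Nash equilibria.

Service A against (Originals, News): payoffs 1, 5 → best response Sports.
Service A against (Originals, Bundled): payoffs 3, 11 → best response Sports.
Service A against (Licensed, News): payoffs 11, 0 → best response Licensed.
Service A against (Licensed, Bundled): payoffs 7, 10 → best response Sports.
Service B against (Licensed, News): payoffs 12, 5 → best response Originals.
Service B against (Licensed, Bundled): payoffs 0, 1 → best response Licensed.
Service B against (Sports, News): payoffs 5, 3 → best response Originals.
Service B against (Sports, Bundled): payoffs 11, 9 → best response Originals.
Service C against (Licensed, Originals): payoffs 9, 2 → best response News.
Service C against (Licensed, Licensed): payoffs 8, 5 → best response News.
Service C against (Sports, Originals): payoffs 2, 1 → best response News.
Service C against (Sports, Licensed): payoffs 6, 10 → best response Bundled.
Mutual best responses: (Sports, Originals, News).

Pure NE: (Sports, Originals, News)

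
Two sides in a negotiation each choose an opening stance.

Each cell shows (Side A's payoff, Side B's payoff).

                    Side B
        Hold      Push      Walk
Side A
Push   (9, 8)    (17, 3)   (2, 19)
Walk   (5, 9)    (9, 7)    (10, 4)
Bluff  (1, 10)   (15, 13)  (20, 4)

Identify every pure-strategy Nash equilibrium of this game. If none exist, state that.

There is no pure-strategy Nash equilibrium.

For each player, find the best response to each opponent profile; mutual best responses are the pure NE.
Side A against Hold: payoffs 9, 5, 1 → best response Push.
Side A against Push: payoffs 17, 9, 15 → best response Push.
Side A against Walk: payoffs 2, 10, 20 → best response Bluff.
Side B against Push: payoffs 8, 3, 19 → best response Walk.
Side B against Walk: payoffs 9, 7, 4 → best response Hold.
Side B against Bluff: payoffs 10, 13, 4 → best response Push.
No profile is a mutual best response for all players.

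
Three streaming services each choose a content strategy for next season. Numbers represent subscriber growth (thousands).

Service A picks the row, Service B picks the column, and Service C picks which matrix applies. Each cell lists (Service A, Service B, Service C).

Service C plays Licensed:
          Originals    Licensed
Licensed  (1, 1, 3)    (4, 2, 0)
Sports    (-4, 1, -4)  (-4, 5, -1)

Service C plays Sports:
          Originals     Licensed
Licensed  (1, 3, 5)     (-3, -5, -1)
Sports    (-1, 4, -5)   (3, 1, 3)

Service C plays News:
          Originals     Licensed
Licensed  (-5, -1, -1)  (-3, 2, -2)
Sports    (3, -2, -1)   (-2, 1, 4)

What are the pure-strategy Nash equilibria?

The pure Nash equilibria are (Licensed, Originals, Sports) and (Licensed, Licensed, Licensed) and (Sports, Licensed, News).

(Licensed, Originals, Licensed): Service B can switch to Licensed (1 → 2). Not NE.
(Licensed, Originals, Sports): Service A gets 1, best alternative -1; Service B gets 3, best alternative -5; Service C gets 5, best alternative 3. No profitable deviation — NE.
(Licensed, Originals, News): Service A can switch to Sports (-5 → 3). Not NE.
(Licensed, Licensed, Licensed): Service A gets 4, best alternative -4; Service B gets 2, best alternative 1; Service C gets 0, best alternative -1. No profitable deviation — NE.
(Licensed, Licensed, Sports): Service A can switch to Sports (-3 → 3). Not NE.
(Licensed, Licensed, News): Service A can switch to Sports (-3 → -2). Not NE.
(Sports, Originals, Licensed): Service A can switch to Licensed (-4 → 1). Not NE.
(Sports, Originals, Sports): Service A can switch to Licensed (-1 → 1). Not NE.
(Sports, Originals, News): Service B can switch to Licensed (-2 → 1). Not NE.
(Sports, Licensed, Licensed): Service A can switch to Licensed (-4 → 4). Not NE.
(Sports, Licensed, Sports): Service B can switch to Originals (1 → 4). Not NE.
(Sports, Licensed, News): Service A gets -2, best alternative -3; Service B gets 1, best alternative -2; Service C gets 4, best alternative 3. No profitable deviation — NE.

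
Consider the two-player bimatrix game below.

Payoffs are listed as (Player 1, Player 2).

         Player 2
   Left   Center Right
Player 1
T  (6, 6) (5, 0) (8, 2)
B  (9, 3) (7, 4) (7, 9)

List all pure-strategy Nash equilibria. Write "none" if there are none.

(T, Left): Player 1 can switch to B (6 → 9). Not NE.
(T, Center): Player 1 can switch to B (5 → 7). Not NE.
(T, Right): Player 2 can switch to Left (2 → 6). Not NE.
(B, Left): Player 2 can switch to Center (3 → 4). Not NE.
(B, Center): Player 2 can switch to Right (4 → 9). Not NE.
(B, Right): Player 1 can switch to T (7 → 8). Not NE.

This game has no pure Nash equilibrium.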